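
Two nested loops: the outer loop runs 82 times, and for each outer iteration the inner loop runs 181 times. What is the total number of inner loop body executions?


Outer loop: 82 iterations
Inner loop: 181 iterations per outer iteration
Total = 82 * 181 = 14842


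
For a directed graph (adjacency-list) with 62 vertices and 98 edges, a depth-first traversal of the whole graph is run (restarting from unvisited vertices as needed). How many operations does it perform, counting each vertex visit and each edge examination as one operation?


A full DFS traversal visits each vertex once and examines each edge once.
V = 62
E = 98
Sum = 62 + 98 = 160


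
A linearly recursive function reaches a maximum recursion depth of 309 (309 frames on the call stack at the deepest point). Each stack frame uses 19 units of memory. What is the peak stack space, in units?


Maximum recursion depth = 309 frames
Memory per frame = 19 units
Total stack space = depth * frame_size
= 309 * 19 = 5871


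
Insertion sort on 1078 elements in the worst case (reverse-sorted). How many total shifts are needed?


In the worst case (reverse-sorted), each element shifts past all previous:
  Element 1: 1 shifts
  Element 2: 2 shifts
  Element 3: 3 shifts
  Element 4: 4 shifts
  Element 5: 5 shifts
  ...
  Element 1077: 1077 shifts
Total = 1 + 2 + ... + 1077
= 1078*(1078-1)/2 = 580503


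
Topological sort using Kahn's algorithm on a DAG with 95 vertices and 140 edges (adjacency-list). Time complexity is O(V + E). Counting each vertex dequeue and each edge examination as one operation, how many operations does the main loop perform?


Kahn's algorithm:
  1. Compute in-degrees: O(V + E)
  2. Process queue: each vertex dequeued once (O(V))
     each edge examined once (O(E))
Total = V + E = 95 + 140 = 235


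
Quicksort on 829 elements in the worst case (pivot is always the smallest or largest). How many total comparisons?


In the worst case, each partition step picks the worst pivot:
  Partition 1: 828 comparisons (n-1 elements to compare)
  Partition 2: 827 comparisons
  Partition 3: 826 comparisons
  Partition 4: 825 comparisons
  Partition 5: 824 comparisons
  ...
  Last partition: 0 comparisons
Total = (n-1) + (n-2) + ... + 1 + 0 = n*(n-1)/2
= 829*828/2 = 343206


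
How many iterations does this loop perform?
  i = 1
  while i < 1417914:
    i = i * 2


The loop variable doubles each iteration:
i = 1 -> 2 -> 4 -> 8 -> 16 -> 32 -> 64 -> 128 -> 256 -> 512 -> 1024 -> 2048 -> 4096 -> 8192 -> 16384 -> 32768 -> 65536 -> 131072 -> 262144 -> 524288 -> 1048576 -> 2097152 (stop, 2097152 >= 1417914)
Number of doublings = ceil(log2(1417914)) = 21


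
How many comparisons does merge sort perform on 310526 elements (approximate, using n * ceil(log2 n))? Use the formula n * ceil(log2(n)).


Recursion depth: ceil(log2(310526)) = 19
Each recursion level merges n = 310526 elements
Total = 310526 * 19 = 5899994


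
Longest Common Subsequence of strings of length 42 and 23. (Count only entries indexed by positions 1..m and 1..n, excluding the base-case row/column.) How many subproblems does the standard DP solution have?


DP table indexed by positions in both strings.
First string: 42 positions
Second string: 23 positions
Total = 42 * 23 = 966


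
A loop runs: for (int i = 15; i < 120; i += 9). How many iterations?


Loop starts at i = 15, increments by 9, stops when i >= 120.
Number of iterations = ceil((120 - 15) / 9)
= ceil(105 / 9)
= 12


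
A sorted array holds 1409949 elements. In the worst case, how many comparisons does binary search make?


Halving sequence: 1409949 -> 704974 -> 352487 -> 176243 -> 88121 -> 44060 -> 22030 -> 11015 -> 5507 -> 2753 -> 1376 -> 688 -> 344 -> 172 -> 86 -> 43 -> 21 -> 10 -> 5 -> 2 -> 1
Number of halvings = 20
Max comparisons = 20 + 1 = 21


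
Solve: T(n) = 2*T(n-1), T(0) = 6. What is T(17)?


Unrolling:
T(17) = 2*T(16) = 2^2*T(15) = ... = 2^17*T(0)
= 2^17 * 6
= 131072 * 6 = 786432


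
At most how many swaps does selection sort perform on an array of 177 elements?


Each of the 176 passes places one element in its final position.
Pass 1: swap minimum into position 0
Pass 2: swap minimum of remaining into position 1
...
Pass 176: last two elements, one swap
Maximum swaps = 177 - 1 = 176


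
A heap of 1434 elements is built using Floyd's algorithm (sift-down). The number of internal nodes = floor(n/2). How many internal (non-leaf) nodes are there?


Leaf nodes occupy roughly half the array.
Sift-down is called for each internal node, starting from the last one.
Internal nodes = floor(n/2) = floor(1434/2) = 717


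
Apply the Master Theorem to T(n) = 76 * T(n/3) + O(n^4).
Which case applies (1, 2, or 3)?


The Master Theorem: T(n) = a*T(n/b) + O(n^c)
  a = 76, b = 3, c = 4
log_b(a) = log_3(76) ~ 3.942
Compare b^c with a: 3^4 = 81 > 76, so c > log_b(a).
Since c > log_b(a), Case 3 applies.
T(n) = O(n^4)
Master Theorem case = 3


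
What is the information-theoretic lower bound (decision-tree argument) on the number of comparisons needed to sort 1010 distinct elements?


A binary decision tree of height h has at most 2^h leaves and needs at least n! of them, so h >= ceil(log2(n!)).
1010! is far too large to multiply out, so use Stirling's series:
  ln(n!) ~ n ln n - n + (1/2) ln(2 pi n) + 1/(12n)  (error below 1/(360 n^3), negligible here)
  ln(1010) = 6.9177056
  n ln n = 1010 * 6.9177056 = 6986.8827
  (1/2) ln(2 pi * 1010) = (1/2) ln(6346.0172) = 4.3778
  1/(12*1010) = 0.0001
  ln(1010!) ~ 6986.8827 - 1010 + 4.3778 + 0.0001 = 5981.2606
Convert to base 2: log2(1010!) = 5981.2606 / ln 2 = 5981.2606 / 0.69314718 = 8629.1350
ceil(8629.1350) = 8630


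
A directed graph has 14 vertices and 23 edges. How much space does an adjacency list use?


Adjacency list: one list head per vertex + one entry per edge
Vertex heads: 14
Edge entries: 23
Total = 14 + 23 = 37


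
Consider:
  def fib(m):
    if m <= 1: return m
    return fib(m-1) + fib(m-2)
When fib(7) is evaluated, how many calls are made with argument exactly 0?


Let N(m) = number of times fib(m) is called while evaluating fib(7).
N(7) = 1 (the initial call).
N(6) = 1 (only fib(7) calls it).
For 1 <= m <= 5: fib(m) is called by fib(m+1) and fib(m+2), so
  N(m) = N(m+1) + N(m+2).
fib(0) is called only by fib(2), so N(0) = N(2).
Walk down from m=7:
  N(7)=1, N(6)=1, N(5)=2, N(4)=3, N(3)=5, N(2)=8, N(1)=13, N(0)=N(2)=8
N(0) = 8


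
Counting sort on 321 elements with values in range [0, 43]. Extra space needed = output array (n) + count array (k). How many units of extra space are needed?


Output array size: 321 (to store sorted result)
Count array size: 44 (one slot per possible value, range 0 to 43)
Total extra space = 321 + 44 = 365


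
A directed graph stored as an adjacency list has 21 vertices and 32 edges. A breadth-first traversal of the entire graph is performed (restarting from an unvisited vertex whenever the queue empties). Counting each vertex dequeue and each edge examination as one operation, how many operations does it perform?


A full BFS traversal dequeues each vertex once and examines each edge once.
Vertex visits: 21
Edge visits: 32
V + E = 21 + 32 = 53


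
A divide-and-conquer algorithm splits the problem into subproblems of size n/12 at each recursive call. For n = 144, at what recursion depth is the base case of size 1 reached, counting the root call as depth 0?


At each depth, the problem size is divided by 12:
  Depth 0: problem size = 144
  Depth 1: problem size = 12
  Depth 2: problem size = 1 (base case)
The base case is reached at depth log_12(144) = 2 (the tree has 3 levels counting depth 0, but the depth asked for is 2).
Recursion depth = 2


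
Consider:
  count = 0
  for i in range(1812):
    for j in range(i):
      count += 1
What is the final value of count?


For each i, the inner loop runs i times:
  i=0: inner runs 0 times
  i=1: inner runs 1 time
  i=2: inner runs 2 times
  i=3: inner runs 3 times
  i=4: inner runs 4 times
  i=5: inner runs 5 times
  i=6: inner runs 6 times
  i=7: inner runs 7 times
  ...
Total = 0 + 1 + 2 + ... + 1811 = 1812*(1812-1)/2 = 1640766


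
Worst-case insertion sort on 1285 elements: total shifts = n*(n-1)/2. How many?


Sum of shifts = 1 + 2 + 3 + ... + 1284
= 1285 * 1284 / 2
= 1649940 / 2
= 824970


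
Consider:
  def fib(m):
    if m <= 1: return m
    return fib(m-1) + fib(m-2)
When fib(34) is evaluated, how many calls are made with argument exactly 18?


Let N(m) = number of times fib(m) is called while evaluating fib(34).
N(34) = 1 (the initial call).
N(33) = 1 (only fib(34) calls it).
For 1 <= m <= 32: fib(m) is called by fib(m+1) and fib(m+2), so
  N(m) = N(m+1) + N(m+2).
fib(0) is called only by fib(2), so N(0) = N(2).
Walk down from m=34:
  N(34)=1, N(33)=1, N(32)=2, N(31)=3, N(30)=5, N(29)=8, N(28)=13, N(27)=21, N(26)=34, N(25)=55, N(24)=89, N(23)=144, N(22)=233, N(21)=377, N(20)=610, N(19)=987, N(18)=1597
N(18) = 1597


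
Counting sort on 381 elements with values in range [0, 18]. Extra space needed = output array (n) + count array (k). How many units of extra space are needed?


Output array size: 381 (to store sorted result)
Count array size: 19 (one slot per possible value, range 0 to 18)
Total extra space = 381 + 19 = 400


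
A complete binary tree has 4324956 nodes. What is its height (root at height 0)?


In a complete binary tree, level k holds nodes 2^k .. 2^(k+1)-1 (1-indexed).
Height = floor(log2(n)) = floor(log2(4324956)) = 22
Check: 2^22 = 4194304 <= 4324956 < 8388608 = 2^23


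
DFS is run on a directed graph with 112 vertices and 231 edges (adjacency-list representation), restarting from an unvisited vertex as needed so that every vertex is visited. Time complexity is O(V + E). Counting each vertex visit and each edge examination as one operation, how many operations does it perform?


A full DFS traversal processes each vertex exactly once (push/pop on stack).
Each directed edge is examined once.
V = 112, E = 231
V + E = 343


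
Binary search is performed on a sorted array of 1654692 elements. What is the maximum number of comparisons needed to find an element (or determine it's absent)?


Binary search halves the search space each comparison:
  Step 1: search space = 1654692 -> 827346
  Step 2: search space = 827346 -> 413673
  Step 3: search space = 413673 -> 206836
  Step 4: search space = 206836 -> 103418
  Step 5: search space = 103418 -> 51709
  Step 6: search space = 51709 -> 25854
  Step 7: search space = 25854 -> 12927
  Step 8: search space = 12927 -> 6463
  Step 9: search space = 6463 -> 3231
  Step 10: search space = 3231 -> 1615
  Step 11: search space = 1615 -> 807
  Step 12: search space = 807 -> 403
  Step 13: search space = 403 -> 201
  Step 14: search space = 201 -> 100
  Step 15: search space = 100 -> 50
  Step 16: search space = 50 -> 25
  Step 17: search space = 25 -> 12
  Step 18: search space = 12 -> 6
  Step 19: search space = 6 -> 3
  Step 20: search space = 3 -> 1
  Step 21: search space = 1 (final check)
Maximum comparisons = floor(log2(1654692)) + 1 = 20 + 1 = 21


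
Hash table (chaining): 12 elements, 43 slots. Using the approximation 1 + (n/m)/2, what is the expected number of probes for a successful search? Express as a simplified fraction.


Computing expected probes:
alpha = 12/43
= 1 + alpha/2
= 1 + 12/(2*43)
= (2*43 + 12) / (2*43)
= 98/86 = 49/43


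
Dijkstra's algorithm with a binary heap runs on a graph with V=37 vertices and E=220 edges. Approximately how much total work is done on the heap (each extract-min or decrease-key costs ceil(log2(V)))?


Dijkstra with a binary heap: each vertex is extracted once, each edge may relax once.
Each heap operation costs O(log V).
V + E = 37 + 220 = 257
ceil(log2(37)) = 6 (since 2^5 = 32 < 37 <= 64 = 2^6)
Total heap work = (V+E) * ceil(log2(V)) = 257 * 6 = 1542


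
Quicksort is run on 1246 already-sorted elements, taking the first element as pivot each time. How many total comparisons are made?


Sum of comparisons per partition:
1245 + 1244 + ... + 1 + 0
= 1246 * (1246 - 1) / 2
= 1246 * 1245 / 2
= 775635


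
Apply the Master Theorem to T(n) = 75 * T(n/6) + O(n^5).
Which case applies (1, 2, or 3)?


The Master Theorem: T(n) = a*T(n/b) + O(n^c)
  a = 75, b = 6, c = 5
log_b(a) = log_6(75) ~ 2.41
Compare b^c with a: 6^5 = 7776 > 75, so c > log_b(a).
Since c > log_b(a), Case 3 applies.
T(n) = O(n^5)
Master Theorem case = 3


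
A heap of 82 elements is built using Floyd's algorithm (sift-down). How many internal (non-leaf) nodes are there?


Leaf nodes occupy roughly half the array.
Sift-down is called for each internal node, starting from the last one.
Internal nodes = floor(n/2) = floor(82/2) = 41


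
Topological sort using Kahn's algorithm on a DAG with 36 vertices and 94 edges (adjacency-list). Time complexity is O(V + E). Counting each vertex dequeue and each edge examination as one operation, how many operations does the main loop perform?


Kahn's algorithm:
  1. Compute in-degrees: O(V + E)
  2. Process queue: each vertex dequeued once (O(V))
     each edge examined once (O(E))
Total = V + E = 36 + 94 = 130


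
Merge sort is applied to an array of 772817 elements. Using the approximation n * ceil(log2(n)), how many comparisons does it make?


Merge sort divides the array into halves recursively.
Number of levels = ceil(log2(772817)) = 20
At each level, approximately n = 772817 comparisons are needed for merging.
Total comparisons ~ n * ceil(log2(n)) = 772817 * 20 = 15456340


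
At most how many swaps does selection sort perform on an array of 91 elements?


Each of the 90 passes places one element in its final position.
Pass 1: swap minimum into position 0
Pass 2: swap minimum of remaining into position 1
...
Pass 90: last two elements, one swap
Maximum swaps = 91 - 1 = 90


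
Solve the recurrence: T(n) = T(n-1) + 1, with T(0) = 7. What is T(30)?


Unrolling the recurrence:
T(30) = T(29) + 1
       = T(28) + 1 + 1
       = T(27) + 1*3
       ...
       = T(0) + 1*30
       = 7 + 30 = 37


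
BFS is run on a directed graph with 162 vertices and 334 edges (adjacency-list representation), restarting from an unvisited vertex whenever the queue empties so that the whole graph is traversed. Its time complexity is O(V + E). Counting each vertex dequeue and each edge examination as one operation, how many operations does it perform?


A full BFS traversal dequeues each vertex exactly once and examines each directed edge exactly once.
V = 162 (vertex processing cost)
E = 334 (edge examination cost)
Total operations proportional to V + E = 162 + 334 = 496


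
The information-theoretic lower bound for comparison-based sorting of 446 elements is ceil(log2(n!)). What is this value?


A binary decision tree of height h has at most 2^h leaves and needs at least n! of them, so h >= ceil(log2(n!)).
446! is far too large to multiply out, so use Stirling's series:
  ln(n!) ~ n ln n - n + (1/2) ln(2 pi n) + 1/(12n)  (error below 1/(360 n^3), negligible here)
  ln(446) = 6.1003190
  n ln n = 446 * 6.1003190 = 2720.7423
  (1/2) ln(2 pi * 446) = (1/2) ln(2802.3006) = 3.9691
  1/(12*446) = 0.0002
  ln(446!) ~ 2720.7423 - 446 + 3.9691 + 0.0002 = 2278.7116
Convert to base 2: log2(446!) = 2278.7116 / ln 2 = 2278.7116 / 0.69314718 = 3287.4859
ceil(3287.4859) = 3288


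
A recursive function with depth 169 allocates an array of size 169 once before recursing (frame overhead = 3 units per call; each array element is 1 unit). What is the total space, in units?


Array allocation: 169 units (allocated once)
Stack frames: 169 deep * 3 per frame = 507 units
Total = 169 + 507 = 676


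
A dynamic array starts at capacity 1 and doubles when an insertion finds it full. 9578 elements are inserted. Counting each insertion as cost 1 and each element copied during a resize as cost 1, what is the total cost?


n = 9578
Insertion costs: 9578
Resizes copy 1, 2, 4, ... up to the largest power of 2 that is <= n-1 = 9577, i.e. 8192.
Copy costs = 1 + 2 + 4 + 8 + 16 + 32 + 64 + 128 + 256 + 512 + 1024 + 2048 + 4096 + 8192 = 16383
Total = 9578 + 16383 = 25961


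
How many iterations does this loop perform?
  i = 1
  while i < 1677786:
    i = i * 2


The loop variable doubles each iteration:
i = 1 -> 2 -> 4 -> 8 -> 16 -> 32 -> 64 -> 128 -> 256 -> 512 -> 1024 -> 2048 -> 4096 -> 8192 -> 16384 -> 32768 -> 65536 -> 131072 -> 262144 -> 524288 -> 1048576 -> 2097152 (stop, 2097152 >= 1677786)
Number of doublings = ceil(log2(1677786)) = 21


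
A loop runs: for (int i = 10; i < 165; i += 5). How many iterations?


Loop starts at i = 10, increments by 5, stops when i >= 165.
Number of iterations = ceil((165 - 10) / 5)
= ceil(155 / 5)
= 31


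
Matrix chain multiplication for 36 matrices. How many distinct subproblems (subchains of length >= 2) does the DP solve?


Subproblems are indexed by (i, j) where i < j.
Number of such pairs = n*(n-1)/2
= 36 * 35 / 2
= 630


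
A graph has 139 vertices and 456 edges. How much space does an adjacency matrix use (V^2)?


Adjacency matrix: V x V grid of entries
Space = V^2 = 139^2 = 139 * 139 = 19321


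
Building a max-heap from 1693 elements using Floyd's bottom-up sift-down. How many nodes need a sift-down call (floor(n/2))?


In a heap of 1693 elements (0-indexed array):
  Last element index: 1692
  Parent of last element: floor((1692 - 1) / 2) = 845
  Internal nodes: indices 0 to 845
  Count = floor(1693/2) = 846


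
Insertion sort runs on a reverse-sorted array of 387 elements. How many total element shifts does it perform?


Sum of shifts = 1 + 2 + 3 + ... + 386
= 387 * 386 / 2
= 149382 / 2
= 74691


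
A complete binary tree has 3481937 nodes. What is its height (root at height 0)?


In a complete binary tree, level k holds nodes 2^k .. 2^(k+1)-1 (1-indexed).
Height = floor(log2(n)) = floor(log2(3481937)) = 21
Check: 2^21 = 2097152 <= 3481937 < 4194304 = 2^22


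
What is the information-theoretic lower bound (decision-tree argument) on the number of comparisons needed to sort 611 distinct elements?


A binary decision tree of height h has at most 2^h leaves and needs at least n! of them, so h >= ceil(log2(n!)).
611! is far too large to multiply out, so use Stirling's series:
  ln(n!) ~ n ln n - n + (1/2) ln(2 pi n) + 1/(12n)  (error below 1/(360 n^3), negligible here)
  ln(611) = 6.4150970
  n ln n = 611 * 6.4150970 = 3919.6243
  (1/2) ln(2 pi * 611) = (1/2) ln(3839.0262) = 4.1265
  1/(12*611) = 0.0001
  ln(611!) ~ 3919.6243 - 611 + 4.1265 + 0.0001 = 3312.7509
Convert to base 2: log2(611!) = 3312.7509 / ln 2 = 3312.7509 / 0.69314718 = 4779.2893
ceil(4779.2893) = 4780


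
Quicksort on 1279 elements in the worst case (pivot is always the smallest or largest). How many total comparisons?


In the worst case, each partition step picks the worst pivot:
  Partition 1: 1278 comparisons (n-1 elements to compare)
  Partition 2: 1277 comparisons
  Partition 3: 1276 comparisons
  Partition 4: 1275 comparisons
  Partition 5: 1274 comparisons
  ...
  Last partition: 0 comparisons
Total = (n-1) + (n-2) + ... + 1 + 0 = n*(n-1)/2
= 1279*1278/2 = 817281


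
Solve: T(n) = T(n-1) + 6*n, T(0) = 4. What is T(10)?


Expanding the recurrence:
T(10) = T(9) + 6*10
       = T(8) + 6*9 + 6*10
       ...
       = T(0) + 6*(1 + 2 + ... + 10)
       = 4 + 6 * 10*11/2
       = 4 + 6 * 55
       = 4 + 330 = 334


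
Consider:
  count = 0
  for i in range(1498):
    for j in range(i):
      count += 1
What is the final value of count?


For each i, the inner loop runs i times:
  i=0: inner runs 0 times
  i=1: inner runs 1 time
  i=2: inner runs 2 times
  i=3: inner runs 3 times
  i=4: inner runs 4 times
  i=5: inner runs 5 times
  i=6: inner runs 6 times
  i=7: inner runs 7 times
  ...
Total = 0 + 1 + 2 + ... + 1497 = 1498*(1498-1)/2 = 1121253


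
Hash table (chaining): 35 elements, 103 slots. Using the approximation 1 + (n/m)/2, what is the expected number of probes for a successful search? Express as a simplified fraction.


Computing expected probes:
alpha = 35/103
= 1 + alpha/2
= 1 + 35/(2*103)
= (2*103 + 35) / (2*103)
= 241/206


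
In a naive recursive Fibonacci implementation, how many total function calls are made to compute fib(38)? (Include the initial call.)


Let C(m) = total calls to evaluate fib(m). Then C(0)=C(1)=1, and
C(m) = 1 + C(m-1) + C(m-2) for m >= 2.
Build the table (each entry = 1 + previous two):
  C(0) = 1
  C(1) = 1
  C(2) = 1 + 1 + 1 = 3
  C(3) = 1 + 3 + 1 = 5
  C(4) = 1 + 5 + 3 = 9
  C(5) = 1 + 9 + 5 = 15
  C(6) = 1 + 15 + 9 = 25
  C(7) = 1 + 25 + 15 = 41
  C(8) = 1 + 41 + 25 = 67
  C(9) = 1 + 67 + 41 = 109
  C(10) = 1 + 109 + 67 = 177
  C(11) = 1 + 177 + 109 = 287
  C(12) = 1 + 287 + 177 = 465
  C(13) = 1 + 465 + 287 = 753
  C(14) = 1 + 753 + 465 = 1219
  C(15) = 1 + 1219 + 753 = 1973
  C(16) = 1 + 1973 + 1219 = 3193
  C(17) = 1 + 3193 + 1973 = 5167
  C(18) = 1 + 5167 + 3193 = 8361
  C(19) = 1 + 8361 + 5167 = 13529
  C(20) = 1 + 13529 + 8361 = 21891
  C(21) = 1 + 21891 + 13529 = 35421
  C(22) = 1 + 35421 + 21891 = 57313
  C(23) = 1 + 57313 + 35421 = 92735
  C(24) = 1 + 92735 + 57313 = 150049
  C(25) = 1 + 150049 + 92735 = 242785
  C(26) = 1 + 242785 + 150049 = 392835
  C(27) = 1 + 392835 + 242785 = 635621
  C(28) = 1 + 635621 + 392835 = 1028457
  C(29) = 1 + 1028457 + 635621 = 1664079
  C(30) = 1 + 1664079 + 1028457 = 2692537
  C(31) = 1 + 2692537 + 1664079 = 4356617
  C(32) = 1 + 4356617 + 2692537 = 7049155
  C(33) = 1 + 7049155 + 4356617 = 11405773
  C(34) = 1 + 11405773 + 7049155 = 18454929
  C(35) = 1 + 18454929 + 11405773 = 29860703
  C(36) = 1 + 29860703 + 18454929 = 48315633
  C(37) = 1 + 48315633 + 29860703 = 78176337
  C(38) = 1 + 78176337 + 48315633 = 126491971
Total calls for fib(38) = 126491971


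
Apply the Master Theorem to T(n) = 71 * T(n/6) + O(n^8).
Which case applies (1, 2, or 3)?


The Master Theorem: T(n) = a*T(n/b) + O(n^c)
  a = 71, b = 6, c = 8
log_b(a) = log_6(71) ~ 2.379
Compare b^c with a: 6^8 = 1679616 > 71, so c > log_b(a).
Since c > log_b(a), Case 3 applies.
T(n) = O(n^8)
Master Theorem case = 3


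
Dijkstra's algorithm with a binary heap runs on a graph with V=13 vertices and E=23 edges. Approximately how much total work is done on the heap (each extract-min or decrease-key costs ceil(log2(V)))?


Dijkstra with a binary heap: each vertex is extracted once, each edge may relax once.
Each heap operation costs O(log V).
V + E = 13 + 23 = 36
ceil(log2(13)) = 4 (since 2^3 = 8 < 13 <= 16 = 2^4)
Total heap work = (V+E) * ceil(log2(V)) = 36 * 4 = 144


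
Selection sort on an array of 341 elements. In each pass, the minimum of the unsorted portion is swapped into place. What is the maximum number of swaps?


Selection sort performs one swap per pass:
  Pass 1: find min in positions 0 to 340, swap with position 0
  Pass 2: find min in positions 1 to 340, swap with position 1
  Pass 3: find min in positions 2 to 340, swap with position 2
  Pass 4: find min in positions 3 to 340, swap with position 3
  Pass 5: find min in positions 4 to 340, swap with position 4
  ... (335 more passes)
Total passes (and swaps) = n - 1 = 341 - 1 = 340


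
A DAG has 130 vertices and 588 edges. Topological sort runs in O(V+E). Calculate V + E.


V = 130 (vertex processing)
E = 588 (edge processing)
V + E = 130 + 588 = 718


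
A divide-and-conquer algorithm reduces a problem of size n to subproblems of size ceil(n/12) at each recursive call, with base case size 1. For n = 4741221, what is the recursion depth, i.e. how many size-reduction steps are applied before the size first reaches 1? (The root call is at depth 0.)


Each step divides the size by 12 (rounding up); after k steps the size is ceil(n/12^k), which equals 1 exactly when 12^k >= n.
So the depth is the smallest k with 12^k >= 4741221, i.e. ceil(log_12(4741221)).
12^6 = 2985984 < 4741221 <= 35831808 = 12^7
Recursion depth = 7


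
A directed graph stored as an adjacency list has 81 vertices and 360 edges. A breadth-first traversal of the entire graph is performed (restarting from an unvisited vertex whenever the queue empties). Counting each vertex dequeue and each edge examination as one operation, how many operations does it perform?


A full BFS traversal dequeues each vertex once and examines each edge once.
Vertex visits: 81
Edge visits: 360
V + E = 81 + 360 = 441


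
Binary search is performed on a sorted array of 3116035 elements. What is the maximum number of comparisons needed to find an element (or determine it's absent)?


Binary search halves the search space each comparison:
  Step 1: search space = 3116035 -> 1558017
  Step 2: search space = 1558017 -> 779008
  Step 3: search space = 779008 -> 389504
  Step 4: search space = 389504 -> 194752
  Step 5: search space = 194752 -> 97376
  Step 6: search space = 97376 -> 48688
  Step 7: search space = 48688 -> 24344
  Step 8: search space = 24344 -> 12172
  Step 9: search space = 12172 -> 6086
  Step 10: search space = 6086 -> 3043
  Step 11: search space = 3043 -> 1521
  Step 12: search space = 1521 -> 760
  Step 13: search space = 760 -> 380
  Step 14: search space = 380 -> 190
  Step 15: search space = 190 -> 95
  Step 16: search space = 95 -> 47
  Step 17: search space = 47 -> 23
  Step 18: search space = 23 -> 11
  Step 19: search space = 11 -> 5
  Step 20: search space = 5 -> 2
  Step 21: search space = 2 -> 1
  Step 22: search space = 1 (final check)
Maximum comparisons = floor(log2(3116035)) + 1 = 21 + 1 = 22


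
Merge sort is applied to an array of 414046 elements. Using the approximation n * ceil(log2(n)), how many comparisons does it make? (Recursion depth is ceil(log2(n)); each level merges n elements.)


Merge sort divides the array into halves recursively.
Number of levels = ceil(log2(414046)) = 19
At each level, approximately n = 414046 comparisons are needed for merging.
Total comparisons ~ n * ceil(log2(n)) = 414046 * 19 = 7866874


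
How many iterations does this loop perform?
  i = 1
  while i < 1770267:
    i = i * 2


The loop variable doubles each iteration:
i = 1 -> 2 -> 4 -> 8 -> 16 -> 32 -> 64 -> 128 -> 256 -> 512 -> 1024 -> 2048 -> 4096 -> 8192 -> 16384 -> 32768 -> 65536 -> 131072 -> 262144 -> 524288 -> 1048576 -> 2097152 (stop, 2097152 >= 1770267)
Number of doublings = ceil(log2(1770267)) = 21


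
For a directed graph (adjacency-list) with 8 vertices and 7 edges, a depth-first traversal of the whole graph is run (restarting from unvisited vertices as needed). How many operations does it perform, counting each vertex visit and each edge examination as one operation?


A full DFS traversal visits each vertex once and examines each edge once.
V = 8
E = 7
Sum = 8 + 7 = 15


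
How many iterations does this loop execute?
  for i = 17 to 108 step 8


The loop variable i takes values starting at 17 and increments by 8 each iteration.
Sequence: i = 17, 25, 33, 41, 49, 57, 65, 73, 81, ...
The upper bound 108 is inclusive, so the count is floor((last - first) / step) + 1:
floor((108 - 17) / 8) + 1 = floor(91/8) + 1 = 11 + 1 = 12


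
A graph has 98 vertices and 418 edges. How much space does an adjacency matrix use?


Adjacency matrix: V x V grid of entries
Space = V^2 = 98^2 = 98 * 98 = 9604


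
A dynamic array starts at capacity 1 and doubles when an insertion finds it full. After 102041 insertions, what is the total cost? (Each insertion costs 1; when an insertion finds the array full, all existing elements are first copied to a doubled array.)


Insertion cost: 102041 (one per element)
Resizes occur just before inserting elements 2, 3, 5, 9, ...
Elements copied at each resize: 1 + 2 + 4 + 8 + 16 + 32 + 64 + 128 + 256 + 512 + 1024 + 2048 + 4096 + 8192 + 16384 + 32768 + 65536
Sum of copies = 131071 (geometric series: 2^k - 1)
Total = 102041 + 131071 = 233112


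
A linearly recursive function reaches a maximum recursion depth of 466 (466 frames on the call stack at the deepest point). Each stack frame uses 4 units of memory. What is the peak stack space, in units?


Maximum recursion depth = 466 frames
Memory per frame = 4 units
Total stack space = depth * frame_size
= 466 * 4 = 1864


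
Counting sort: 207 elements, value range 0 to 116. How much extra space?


n = 207 (output array)
k = 117 (count array for 117 distinct values)
Extra space = 207 + 117 = 324


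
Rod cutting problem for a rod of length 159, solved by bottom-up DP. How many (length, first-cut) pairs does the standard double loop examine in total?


For each subproblem length i = 1..159, the inner loop considers i possible first cuts.
Total = 1 + 2 + ... + 159
= 159*(159+1)/2
= 159*160/2 = 12720


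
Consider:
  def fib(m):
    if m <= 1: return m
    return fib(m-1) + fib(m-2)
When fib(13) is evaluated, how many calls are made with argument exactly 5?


Let N(m) = number of times fib(m) is called while evaluating fib(13).
N(13) = 1 (the initial call).
N(12) = 1 (only fib(13) calls it).
For 1 <= m <= 11: fib(m) is called by fib(m+1) and fib(m+2), so
  N(m) = N(m+1) + N(m+2).
fib(0) is called only by fib(2), so N(0) = N(2).
Walk down from m=13:
  N(13)=1, N(12)=1, N(11)=2, N(10)=3, N(9)=5, N(8)=8, N(7)=13, N(6)=21, N(5)=34
N(5) = 34


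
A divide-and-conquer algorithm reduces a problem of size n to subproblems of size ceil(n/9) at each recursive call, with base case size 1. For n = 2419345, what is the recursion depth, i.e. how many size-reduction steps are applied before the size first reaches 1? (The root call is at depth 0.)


Each step divides the size by 9 (rounding up); after k steps the size is ceil(n/9^k), which equals 1 exactly when 9^k >= n.
So the depth is the smallest k with 9^k >= 2419345, i.e. ceil(log_9(2419345)).
9^6 = 531441 < 2419345 <= 4782969 = 9^7
Recursion depth = 7


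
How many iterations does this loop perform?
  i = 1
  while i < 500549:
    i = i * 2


The loop variable doubles each iteration:
i = 1 -> 2 -> 4 -> 8 -> 16 -> 32 -> 64 -> 128 -> 256 -> 512 -> 1024 -> 2048 -> 4096 -> 8192 -> 16384 -> 32768 -> 65536 -> 131072 -> 262144 -> 524288 (stop, 524288 >= 500549)
Number of doublings = ceil(log2(500549)) = 19


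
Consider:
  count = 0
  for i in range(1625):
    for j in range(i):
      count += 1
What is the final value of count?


For each i, the inner loop runs i times:
  i=0: inner runs 0 times
  i=1: inner runs 1 time
  i=2: inner runs 2 times
  i=3: inner runs 3 times
  i=4: inner runs 4 times
  i=5: inner runs 5 times
  i=6: inner runs 6 times
  i=7: inner runs 7 times
  ...
Total = 0 + 1 + 2 + ... + 1624 = 1625*(1625-1)/2 = 1319500


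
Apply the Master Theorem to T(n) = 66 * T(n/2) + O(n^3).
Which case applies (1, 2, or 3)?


The Master Theorem: T(n) = a*T(n/b) + O(n^c)
  a = 66, b = 2, c = 3
log_b(a) = log_2(66) ~ 6.044
Compare b^c with a: 2^3 = 8 < 66, so c < log_b(a).
Since c < log_b(a), Case 1 applies.
T(n) = O(n^(log_2 66)) ~ O(n^6.044)
Master Theorem case = 1


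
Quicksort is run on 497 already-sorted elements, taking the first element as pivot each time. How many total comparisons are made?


Sum of comparisons per partition:
496 + 495 + ... + 1 + 0
= 497 * (497 - 1) / 2
= 497 * 496 / 2
= 123256


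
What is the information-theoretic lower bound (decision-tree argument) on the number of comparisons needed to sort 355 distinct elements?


A binary decision tree of height h has at most 2^h leaves and needs at least n! of them, so h >= ceil(log2(n!)).
355! is far too large to multiply out, so use Stirling's series:
  ln(n!) ~ n ln n - n + (1/2) ln(2 pi n) + 1/(12n)  (error below 1/(360 n^3), negligible here)
  ln(355) = 5.8721178
  n ln n = 355 * 5.8721178 = 2084.6018
  (1/2) ln(2 pi * 355) = (1/2) ln(2230.5308) = 3.8550
  1/(12*355) = 0.0002
  ln(355!) ~ 2084.6018 - 355 + 3.8550 + 0.0002 = 1733.4570
Convert to base 2: log2(355!) = 1733.4570 / ln 2 = 1733.4570 / 0.69314718 = 2500.8498
ceil(2500.8498) = 2501


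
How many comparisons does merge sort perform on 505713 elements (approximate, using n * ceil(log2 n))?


Recursion depth: ceil(log2(505713)) = 19
Each recursion level merges n = 505713 elements
Total = 505713 * 19 = 9608547


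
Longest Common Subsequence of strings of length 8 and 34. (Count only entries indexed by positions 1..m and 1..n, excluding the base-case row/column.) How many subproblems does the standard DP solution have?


DP table indexed by positions in both strings.
First string: 8 positions
Second string: 34 positions
Total = 8 * 34 = 272


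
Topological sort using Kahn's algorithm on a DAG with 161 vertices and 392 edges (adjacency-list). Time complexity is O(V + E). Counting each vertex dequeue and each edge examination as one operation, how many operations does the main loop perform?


Kahn's algorithm:
  1. Compute in-degrees: O(V + E)
  2. Process queue: each vertex dequeued once (O(V))
     each edge examined once (O(E))
Total = V + E = 161 + 392 = 553


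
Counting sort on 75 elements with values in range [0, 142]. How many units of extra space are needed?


Output array size: 75 (to store sorted result)
Count array size: 143 (one slot per possible value, range 0 to 142)
Total extra space = 75 + 143 = 218


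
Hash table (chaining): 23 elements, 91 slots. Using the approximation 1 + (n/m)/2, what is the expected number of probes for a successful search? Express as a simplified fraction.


Computing expected probes:
alpha = 23/91
= 1 + alpha/2
= 1 + 23/(2*91)
= (2*91 + 23) / (2*91)
= 205/182


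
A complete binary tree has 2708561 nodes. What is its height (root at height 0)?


In a complete binary tree, level k holds nodes 2^k .. 2^(k+1)-1 (1-indexed).
Height = floor(log2(n)) = floor(log2(2708561)) = 21
Check: 2^21 = 2097152 <= 2708561 < 4194304 = 2^22


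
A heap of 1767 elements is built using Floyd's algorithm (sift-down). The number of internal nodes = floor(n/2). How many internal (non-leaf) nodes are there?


Leaf nodes occupy roughly half the array.
Sift-down is called for each internal node, starting from the last one.
Internal nodes = floor(n/2) = floor(1767/2) = 883


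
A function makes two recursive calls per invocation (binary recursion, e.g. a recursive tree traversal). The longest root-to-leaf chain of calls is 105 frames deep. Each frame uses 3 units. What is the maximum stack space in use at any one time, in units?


Binary recursion: the two calls run one after the other, so only one root-to-leaf chain of frames is on the stack at a time.
Maximum depth (longest chain) = 105 frames
Each frame = 3 units
Max stack space = 105 * 3 = 315


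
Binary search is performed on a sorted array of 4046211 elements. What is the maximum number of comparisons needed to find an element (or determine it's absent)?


Binary search halves the search space each comparison:
  Step 1: search space = 4046211 -> 2023105
  Step 2: search space = 2023105 -> 1011552
  Step 3: search space = 1011552 -> 505776
  Step 4: search space = 505776 -> 252888
  Step 5: search space = 252888 -> 126444
  Step 6: search space = 126444 -> 63222
  Step 7: search space = 63222 -> 31611
  Step 8: search space = 31611 -> 15805
  Step 9: search space = 15805 -> 7902
  Step 10: search space = 7902 -> 3951
  Step 11: search space = 3951 -> 1975
  Step 12: search space = 1975 -> 987
  Step 13: search space = 987 -> 493
  Step 14: search space = 493 -> 246
  Step 15: search space = 246 -> 123
  Step 16: search space = 123 -> 61
  Step 17: search space = 61 -> 30
  Step 18: search space = 30 -> 15
  Step 19: search space = 15 -> 7
  Step 20: search space = 7 -> 3
  Step 21: search space = 3 -> 1
  Step 22: search space = 1 (final check)
Maximum comparisons = floor(log2(4046211)) + 1 = 21 + 1 = 22


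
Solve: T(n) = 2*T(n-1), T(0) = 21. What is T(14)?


Unrolling:
T(14) = 2*T(13) = 2^2*T(12) = ... = 2^14*T(0)
= 2^14 * 21
= 16384 * 21 = 344064


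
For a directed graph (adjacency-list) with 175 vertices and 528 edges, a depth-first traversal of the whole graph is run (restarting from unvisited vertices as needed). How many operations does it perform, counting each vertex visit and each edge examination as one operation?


A full DFS traversal visits each vertex once and examines each edge once.
V = 175
E = 528
Sum = 175 + 528 = 703


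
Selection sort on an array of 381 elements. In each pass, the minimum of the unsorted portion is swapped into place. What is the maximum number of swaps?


Selection sort performs one swap per pass:
  Pass 1: find min in positions 0 to 380, swap with position 0
  Pass 2: find min in positions 1 to 380, swap with position 1
  Pass 3: find min in positions 2 to 380, swap with position 2
  Pass 4: find min in positions 3 to 380, swap with position 3
  Pass 5: find min in positions 4 to 380, swap with position 4
  ... (375 more passes)
Total passes (and swaps) = n - 1 = 381 - 1 = 380


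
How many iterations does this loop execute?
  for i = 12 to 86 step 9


The loop variable i takes values starting at 12 and increments by 9 each iteration.
Sequence: i = 12, 21, 30, 39, 48, 57, 66, 75, 84
The upper bound 86 is inclusive, so the count is floor((last - first) / step) + 1:
floor((86 - 12) / 9) + 1 = floor(74/9) + 1 = 8 + 1 = 9


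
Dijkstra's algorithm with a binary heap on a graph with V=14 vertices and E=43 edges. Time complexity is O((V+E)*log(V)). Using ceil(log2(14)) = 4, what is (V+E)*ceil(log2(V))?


Dijkstra with a binary heap: each vertex is extracted once, each edge may relax once.
Each heap operation costs O(log V).
V + E = 14 + 43 = 57
ceil(log2(14)) = 4 (since 2^3 = 8 < 14 <= 16 = 2^4)
Total heap work = (V+E) * ceil(log2(V)) = 57 * 4 = 228


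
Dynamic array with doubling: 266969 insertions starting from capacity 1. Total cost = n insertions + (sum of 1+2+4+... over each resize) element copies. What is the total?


n = 266969
Insertion costs: 266969
Resizes copy 1, 2, 4, ... up to the largest power of 2 that is <= n-1 = 266968, i.e. 262144.
Copy costs = 1 + 2 + 4 + 8 + 16 + 32 + 64 + 128 + 256 + 512 + 1024 + 2048 + 4096 + 8192 + 16384 + 32768 + 65536 + 131072 + 262144 = 524287
Total = 266969 + 524287 = 791256


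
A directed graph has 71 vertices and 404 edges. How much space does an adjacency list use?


Adjacency list: one list head per vertex + one entry per edge
Vertex heads: 71
Edge entries: 404
Total = 71 + 404 = 475


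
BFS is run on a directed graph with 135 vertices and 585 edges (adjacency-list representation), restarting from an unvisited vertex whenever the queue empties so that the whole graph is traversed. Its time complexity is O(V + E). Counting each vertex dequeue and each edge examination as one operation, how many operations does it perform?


A full BFS traversal dequeues each vertex exactly once and examines each directed edge exactly once.
V = 135 (vertex processing cost)
E = 585 (edge examination cost)
Total operations proportional to V + E = 135 + 585 = 720


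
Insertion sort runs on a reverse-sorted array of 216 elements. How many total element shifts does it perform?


Sum of shifts = 1 + 2 + 3 + ... + 215
= 216 * 215 / 2
= 46440 / 2
= 23220


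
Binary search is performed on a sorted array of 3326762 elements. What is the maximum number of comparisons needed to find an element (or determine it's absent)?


Binary search halves the search space each comparison:
  Step 1: search space = 3326762 -> 1663381
  Step 2: search space = 1663381 -> 831690
  Step 3: search space = 831690 -> 415845
  Step 4: search space = 415845 -> 207922
  Step 5: search space = 207922 -> 103961
  Step 6: search space = 103961 -> 51980
  Step 7: search space = 51980 -> 25990
  Step 8: search space = 25990 -> 12995
  Step 9: search space = 12995 -> 6497
  Step 10: search space = 6497 -> 3248
  Step 11: search space = 3248 -> 1624
  Step 12: search space = 1624 -> 812
  Step 13: search space = 812 -> 406
  Step 14: search space = 406 -> 203
  Step 15: search space = 203 -> 101
  Step 16: search space = 101 -> 50
  Step 17: search space = 50 -> 25
  Step 18: search space = 25 -> 12
  Step 19: search space = 12 -> 6
  Step 20: search space = 6 -> 3
  Step 21: search space = 3 -> 1
  Step 22: search space = 1 (final check)
Maximum comparisons = floor(log2(3326762)) + 1 = 21 + 1 = 22
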